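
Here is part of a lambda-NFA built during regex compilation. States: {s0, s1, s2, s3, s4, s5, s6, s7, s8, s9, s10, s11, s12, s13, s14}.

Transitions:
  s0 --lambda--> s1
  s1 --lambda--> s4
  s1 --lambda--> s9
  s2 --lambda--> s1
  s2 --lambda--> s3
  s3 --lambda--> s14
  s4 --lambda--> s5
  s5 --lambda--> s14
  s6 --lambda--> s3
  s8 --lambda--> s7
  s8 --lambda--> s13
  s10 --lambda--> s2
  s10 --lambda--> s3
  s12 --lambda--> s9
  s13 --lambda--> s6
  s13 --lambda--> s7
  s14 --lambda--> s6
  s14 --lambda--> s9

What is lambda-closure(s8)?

{s3, s6, s7, s8, s9, s13, s14}

Start with {s8}.
From s8 via lambda: add s7, s13.
From s13 via lambda: add s6.
From s6 via lambda: add s3.
From s3 via lambda: add s14.
From s14 via lambda: add s9.
No new states can be added; the closed set is {s3, s6, s7, s8, s9, s13, s14}.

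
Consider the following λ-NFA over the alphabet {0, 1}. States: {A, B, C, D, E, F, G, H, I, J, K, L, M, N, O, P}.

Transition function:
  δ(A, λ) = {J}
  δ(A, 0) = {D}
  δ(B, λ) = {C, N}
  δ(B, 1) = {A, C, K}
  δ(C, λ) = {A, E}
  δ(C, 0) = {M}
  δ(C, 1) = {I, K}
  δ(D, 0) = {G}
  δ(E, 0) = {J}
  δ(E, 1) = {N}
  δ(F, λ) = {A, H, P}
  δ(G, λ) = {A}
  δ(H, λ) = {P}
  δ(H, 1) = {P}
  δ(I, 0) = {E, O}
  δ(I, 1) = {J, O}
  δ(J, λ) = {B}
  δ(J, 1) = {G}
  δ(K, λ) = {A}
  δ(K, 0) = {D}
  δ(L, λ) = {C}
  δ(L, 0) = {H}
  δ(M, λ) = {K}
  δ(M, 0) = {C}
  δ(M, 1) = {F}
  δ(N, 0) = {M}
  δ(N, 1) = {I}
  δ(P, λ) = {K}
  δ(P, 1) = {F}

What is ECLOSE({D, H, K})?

{A, B, C, D, E, H, J, K, N, P}

Start with {D, H, K}.
From H via λ: add P.
From K via λ: add A.
From A via λ: add J.
From J via λ: add B.
From B via λ: add C, N.
From C via λ: add E.
No new states can be added; the closed set is {A, B, C, D, E, H, J, K, N, P}.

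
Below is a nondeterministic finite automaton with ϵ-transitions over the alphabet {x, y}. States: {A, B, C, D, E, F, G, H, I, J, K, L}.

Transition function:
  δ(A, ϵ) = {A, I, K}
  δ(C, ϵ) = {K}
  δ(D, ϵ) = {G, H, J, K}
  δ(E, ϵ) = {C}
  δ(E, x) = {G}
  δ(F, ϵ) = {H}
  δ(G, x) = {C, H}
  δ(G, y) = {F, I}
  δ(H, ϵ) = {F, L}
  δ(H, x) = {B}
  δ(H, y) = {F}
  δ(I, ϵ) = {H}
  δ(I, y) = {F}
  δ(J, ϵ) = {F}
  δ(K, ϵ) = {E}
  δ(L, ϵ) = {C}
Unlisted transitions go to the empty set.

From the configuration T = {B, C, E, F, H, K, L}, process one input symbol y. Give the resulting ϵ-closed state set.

H on y → {F}.
No y-transition from B, C, E, F, K, L.
Union after reading y: {F}.
Now take the ϵ-closure:
From F via ϵ: add H.
From H via ϵ: add L.
From L via ϵ: add C.
From C via ϵ: add K.
From K via ϵ: add E.
No new states can be added; the closed set is {C, E, F, H, K, L}.

{C, E, F, H, K, L}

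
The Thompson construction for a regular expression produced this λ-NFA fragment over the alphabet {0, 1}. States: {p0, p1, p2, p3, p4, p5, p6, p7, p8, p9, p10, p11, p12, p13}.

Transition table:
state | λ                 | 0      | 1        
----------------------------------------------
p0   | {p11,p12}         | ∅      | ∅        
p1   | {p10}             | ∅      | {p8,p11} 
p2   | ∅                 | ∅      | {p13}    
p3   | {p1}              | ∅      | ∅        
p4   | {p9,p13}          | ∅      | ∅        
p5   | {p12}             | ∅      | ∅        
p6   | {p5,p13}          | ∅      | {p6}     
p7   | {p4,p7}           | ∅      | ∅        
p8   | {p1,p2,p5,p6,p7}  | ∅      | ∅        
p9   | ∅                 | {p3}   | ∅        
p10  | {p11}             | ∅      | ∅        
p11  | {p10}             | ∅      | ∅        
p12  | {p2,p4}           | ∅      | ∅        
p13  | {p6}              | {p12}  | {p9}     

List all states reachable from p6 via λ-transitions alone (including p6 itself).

Start with {p6}.
From p6 via λ: add p5, p13.
From p5 via λ: add p12.
From p12 via λ: add p2, p4.
From p4 via λ: add p9.
No new states can be added; the closed set is {p2, p4, p5, p6, p9, p12, p13}.

{p2, p4, p5, p6, p9, p12, p13}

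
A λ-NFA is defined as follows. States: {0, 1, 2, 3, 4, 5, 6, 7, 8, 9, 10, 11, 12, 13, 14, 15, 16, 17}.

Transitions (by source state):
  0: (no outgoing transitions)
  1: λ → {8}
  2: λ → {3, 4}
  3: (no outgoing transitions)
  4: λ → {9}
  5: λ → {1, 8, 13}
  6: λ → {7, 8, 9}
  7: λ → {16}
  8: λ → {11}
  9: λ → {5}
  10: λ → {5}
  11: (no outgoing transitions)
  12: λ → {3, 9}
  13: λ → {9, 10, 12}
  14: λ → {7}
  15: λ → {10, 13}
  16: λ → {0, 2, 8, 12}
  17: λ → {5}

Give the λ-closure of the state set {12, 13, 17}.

{1, 3, 5, 8, 9, 10, 11, 12, 13, 17}

Start with {12, 13, 17}.
From 12 via λ: add 3, 9.
From 13 via λ: add 10.
From 17 via λ: add 5.
From 5 via λ: add 1, 8.
From 8 via λ: add 11.
No new states can be added; the closed set is {1, 3, 5, 8, 9, 10, 11, 12, 13, 17}.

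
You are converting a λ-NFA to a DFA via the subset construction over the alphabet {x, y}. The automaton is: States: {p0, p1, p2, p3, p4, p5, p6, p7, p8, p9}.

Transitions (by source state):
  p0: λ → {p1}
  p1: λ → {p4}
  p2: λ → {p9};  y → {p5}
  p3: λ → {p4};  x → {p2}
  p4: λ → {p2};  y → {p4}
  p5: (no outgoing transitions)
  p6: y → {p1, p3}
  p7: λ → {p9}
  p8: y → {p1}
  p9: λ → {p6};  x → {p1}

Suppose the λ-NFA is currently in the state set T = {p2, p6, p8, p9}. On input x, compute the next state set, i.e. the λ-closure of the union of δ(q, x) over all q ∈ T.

{p1, p2, p4, p6, p9}

p9 on x → {p1}.
No x-transition from p2, p6, p8.
Union after reading x: {p1}.
Now take the λ-closure:
From p1 via λ: add p4.
From p4 via λ: add p2.
From p2 via λ: add p9.
From p9 via λ: add p6.
No new states can be added; the closed set is {p1, p2, p4, p6, p9}.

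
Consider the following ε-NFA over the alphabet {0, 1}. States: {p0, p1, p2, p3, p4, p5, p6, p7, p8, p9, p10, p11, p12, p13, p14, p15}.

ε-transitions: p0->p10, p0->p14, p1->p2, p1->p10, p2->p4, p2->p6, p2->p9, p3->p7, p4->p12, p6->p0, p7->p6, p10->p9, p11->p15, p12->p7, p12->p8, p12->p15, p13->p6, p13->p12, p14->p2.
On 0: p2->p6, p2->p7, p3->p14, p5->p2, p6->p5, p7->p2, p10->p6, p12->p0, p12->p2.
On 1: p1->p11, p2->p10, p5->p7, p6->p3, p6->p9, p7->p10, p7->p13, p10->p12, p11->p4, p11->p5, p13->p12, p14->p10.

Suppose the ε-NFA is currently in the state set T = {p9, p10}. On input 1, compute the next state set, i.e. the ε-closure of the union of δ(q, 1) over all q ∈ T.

p10 on 1 → {p12}.
No 1-transition from p9.
Union after reading 1: {p12}.
Now take the ε-closure:
From p12 via ε: add p7, p8, p15.
From p7 via ε: add p6.
From p6 via ε: add p0.
From p0 via ε: add p10, p14.
From p10 via ε: add p9.
From p14 via ε: add p2.
From p2 via ε: add p4.
No new states can be added; the closed set is {p0, p2, p4, p6, p7, p8, p9, p10, p12, p14, p15}.

{p0, p2, p4, p6, p7, p8, p9, p10, p12, p14, p15}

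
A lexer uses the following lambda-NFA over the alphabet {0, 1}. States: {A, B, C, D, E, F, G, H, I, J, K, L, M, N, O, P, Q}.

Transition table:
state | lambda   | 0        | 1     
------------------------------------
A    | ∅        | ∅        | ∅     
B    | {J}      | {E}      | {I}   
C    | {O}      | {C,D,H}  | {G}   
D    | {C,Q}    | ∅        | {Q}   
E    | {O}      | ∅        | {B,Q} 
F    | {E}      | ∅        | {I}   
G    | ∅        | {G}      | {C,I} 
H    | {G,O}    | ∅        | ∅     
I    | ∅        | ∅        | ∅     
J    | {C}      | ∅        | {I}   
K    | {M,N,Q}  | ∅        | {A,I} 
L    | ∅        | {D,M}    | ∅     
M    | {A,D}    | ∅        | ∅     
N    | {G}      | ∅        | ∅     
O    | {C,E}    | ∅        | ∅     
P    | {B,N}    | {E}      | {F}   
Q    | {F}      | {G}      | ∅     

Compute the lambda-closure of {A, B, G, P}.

{A, B, C, E, G, J, N, O, P}

Start with {A, B, G, P}.
From B via lambda: add J.
From P via lambda: add N.
From J via lambda: add C.
From C via lambda: add O.
From O via lambda: add E.
No new states can be added; the closed set is {A, B, C, E, G, J, N, O, P}.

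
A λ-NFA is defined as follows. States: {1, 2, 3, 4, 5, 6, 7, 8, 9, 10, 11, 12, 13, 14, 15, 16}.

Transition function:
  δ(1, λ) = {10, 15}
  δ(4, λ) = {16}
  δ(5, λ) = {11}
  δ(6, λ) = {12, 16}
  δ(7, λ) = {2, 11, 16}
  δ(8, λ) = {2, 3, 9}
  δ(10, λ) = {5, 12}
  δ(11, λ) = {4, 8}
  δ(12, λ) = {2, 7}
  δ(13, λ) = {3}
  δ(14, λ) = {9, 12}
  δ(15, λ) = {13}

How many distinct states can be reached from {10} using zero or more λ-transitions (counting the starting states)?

Start with {10}.
From 10 via λ: add 5, 12.
From 5 via λ: add 11.
From 12 via λ: add 2, 7.
From 7 via λ: add 16.
From 11 via λ: add 4, 8.
From 8 via λ: add 3, 9.
λ-closure = {2, 3, 4, 5, 7, 8, 9, 10, 11, 12, 16}, which has 11 states.

11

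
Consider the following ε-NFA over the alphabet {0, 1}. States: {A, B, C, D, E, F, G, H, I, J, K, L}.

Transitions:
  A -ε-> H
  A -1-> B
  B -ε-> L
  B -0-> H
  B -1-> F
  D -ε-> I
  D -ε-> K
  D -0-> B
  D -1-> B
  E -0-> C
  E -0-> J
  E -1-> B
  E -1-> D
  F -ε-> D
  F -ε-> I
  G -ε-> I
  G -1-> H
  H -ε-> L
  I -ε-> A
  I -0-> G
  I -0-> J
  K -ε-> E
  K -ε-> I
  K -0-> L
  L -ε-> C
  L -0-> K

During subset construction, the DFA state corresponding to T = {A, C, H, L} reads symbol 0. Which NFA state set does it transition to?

L on 0 → {K}.
No 0-transition from A, C, H.
Union after reading 0: {K}.
Now take the ε-closure:
From K via ε: add E, I.
From I via ε: add A.
From A via ε: add H.
From H via ε: add L.
From L via ε: add C.
No new states can be added; the closed set is {A, C, E, H, I, K, L}.

{A, C, E, H, I, K, L}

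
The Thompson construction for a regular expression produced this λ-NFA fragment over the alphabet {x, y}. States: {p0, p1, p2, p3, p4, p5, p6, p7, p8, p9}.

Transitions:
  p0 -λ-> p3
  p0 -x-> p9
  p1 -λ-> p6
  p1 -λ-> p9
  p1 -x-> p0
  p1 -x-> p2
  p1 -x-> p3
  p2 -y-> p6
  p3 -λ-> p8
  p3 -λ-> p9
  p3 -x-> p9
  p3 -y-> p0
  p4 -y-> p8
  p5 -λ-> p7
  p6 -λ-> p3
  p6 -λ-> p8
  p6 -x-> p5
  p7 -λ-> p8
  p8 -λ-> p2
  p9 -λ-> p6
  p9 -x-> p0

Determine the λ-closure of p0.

{p0, p2, p3, p6, p8, p9}

Start with {p0}.
From p0 via λ: add p3.
From p3 via λ: add p8, p9.
From p8 via λ: add p2.
From p9 via λ: add p6.
No new states can be added; the closed set is {p0, p2, p3, p6, p8, p9}.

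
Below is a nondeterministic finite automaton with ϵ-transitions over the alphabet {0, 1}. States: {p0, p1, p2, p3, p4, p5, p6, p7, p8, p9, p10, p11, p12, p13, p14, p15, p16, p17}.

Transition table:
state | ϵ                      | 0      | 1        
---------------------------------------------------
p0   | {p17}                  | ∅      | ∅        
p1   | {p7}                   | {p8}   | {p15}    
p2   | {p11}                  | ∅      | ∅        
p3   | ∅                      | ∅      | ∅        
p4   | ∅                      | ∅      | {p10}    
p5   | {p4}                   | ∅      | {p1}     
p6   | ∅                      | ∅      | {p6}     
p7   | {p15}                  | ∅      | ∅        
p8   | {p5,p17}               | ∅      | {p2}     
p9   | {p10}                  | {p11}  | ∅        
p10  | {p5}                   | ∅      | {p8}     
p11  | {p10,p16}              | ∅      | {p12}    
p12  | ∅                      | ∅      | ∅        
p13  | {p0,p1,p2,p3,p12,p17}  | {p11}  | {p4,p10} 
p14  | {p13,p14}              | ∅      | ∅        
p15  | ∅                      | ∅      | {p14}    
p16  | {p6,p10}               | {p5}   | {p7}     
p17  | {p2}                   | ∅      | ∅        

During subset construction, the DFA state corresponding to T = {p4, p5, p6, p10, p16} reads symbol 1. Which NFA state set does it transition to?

p4 on 1 → {p10}.
p5 on 1 → {p1}.
p6 on 1 → {p6}.
p10 on 1 → {p8}.
p16 on 1 → {p7}.
Union after reading 1: {p1, p6, p7, p8, p10}.
Now take the ϵ-closure:
From p7 via ϵ: add p15.
From p8 via ϵ: add p5, p17.
From p5 via ϵ: add p4.
From p17 via ϵ: add p2.
From p2 via ϵ: add p11.
From p11 via ϵ: add p16.
No new states can be added; the closed set is {p1, p2, p4, p5, p6, p7, p8, p10, p11, p15, p16, p17}.

{p1, p2, p4, p5, p6, p7, p8, p10, p11, p15, p16, p17}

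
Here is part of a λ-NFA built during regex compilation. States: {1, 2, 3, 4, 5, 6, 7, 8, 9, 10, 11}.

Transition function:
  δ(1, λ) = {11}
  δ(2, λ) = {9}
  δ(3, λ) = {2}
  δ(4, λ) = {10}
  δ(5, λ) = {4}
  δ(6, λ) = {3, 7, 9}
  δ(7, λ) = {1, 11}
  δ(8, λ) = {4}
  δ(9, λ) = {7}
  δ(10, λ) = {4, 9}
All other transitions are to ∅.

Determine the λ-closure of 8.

{1, 4, 7, 8, 9, 10, 11}

Start with {8}.
From 8 via λ: add 4.
From 4 via λ: add 10.
From 10 via λ: add 9.
From 9 via λ: add 7.
From 7 via λ: add 1, 11.
No new states can be added; the closed set is {1, 4, 7, 8, 9, 10, 11}.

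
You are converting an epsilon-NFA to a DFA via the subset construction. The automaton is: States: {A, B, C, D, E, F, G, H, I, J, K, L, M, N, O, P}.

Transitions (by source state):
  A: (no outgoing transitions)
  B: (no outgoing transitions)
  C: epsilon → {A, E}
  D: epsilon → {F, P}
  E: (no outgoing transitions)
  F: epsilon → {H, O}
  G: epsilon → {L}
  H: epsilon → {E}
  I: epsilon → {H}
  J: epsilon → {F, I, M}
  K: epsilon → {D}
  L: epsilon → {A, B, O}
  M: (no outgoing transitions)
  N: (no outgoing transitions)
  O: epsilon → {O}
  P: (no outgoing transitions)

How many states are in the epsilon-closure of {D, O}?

6

Start with {D, O}.
From D via epsilon: add F, P.
From F via epsilon: add H.
From H via epsilon: add E.
epsilon-closure = {D, E, F, H, O, P}, which has 6 states.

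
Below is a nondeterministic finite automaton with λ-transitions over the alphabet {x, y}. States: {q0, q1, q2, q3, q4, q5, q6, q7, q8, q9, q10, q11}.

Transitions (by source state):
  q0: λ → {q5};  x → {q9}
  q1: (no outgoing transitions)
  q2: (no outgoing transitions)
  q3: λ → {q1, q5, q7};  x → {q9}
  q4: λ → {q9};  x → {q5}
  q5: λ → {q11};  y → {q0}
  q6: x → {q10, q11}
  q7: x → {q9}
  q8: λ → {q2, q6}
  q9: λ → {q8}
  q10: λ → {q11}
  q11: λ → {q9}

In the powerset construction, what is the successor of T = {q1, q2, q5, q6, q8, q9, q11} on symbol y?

{q0, q2, q5, q6, q8, q9, q11}

q5 on y → {q0}.
No y-transition from q1, q2, q6, q8, q9, q11.
Union after reading y: {q0}.
Now take the λ-closure:
From q0 via λ: add q5.
From q5 via λ: add q11.
From q11 via λ: add q9.
From q9 via λ: add q8.
From q8 via λ: add q2, q6.
No new states can be added; the closed set is {q0, q2, q5, q6, q8, q9, q11}.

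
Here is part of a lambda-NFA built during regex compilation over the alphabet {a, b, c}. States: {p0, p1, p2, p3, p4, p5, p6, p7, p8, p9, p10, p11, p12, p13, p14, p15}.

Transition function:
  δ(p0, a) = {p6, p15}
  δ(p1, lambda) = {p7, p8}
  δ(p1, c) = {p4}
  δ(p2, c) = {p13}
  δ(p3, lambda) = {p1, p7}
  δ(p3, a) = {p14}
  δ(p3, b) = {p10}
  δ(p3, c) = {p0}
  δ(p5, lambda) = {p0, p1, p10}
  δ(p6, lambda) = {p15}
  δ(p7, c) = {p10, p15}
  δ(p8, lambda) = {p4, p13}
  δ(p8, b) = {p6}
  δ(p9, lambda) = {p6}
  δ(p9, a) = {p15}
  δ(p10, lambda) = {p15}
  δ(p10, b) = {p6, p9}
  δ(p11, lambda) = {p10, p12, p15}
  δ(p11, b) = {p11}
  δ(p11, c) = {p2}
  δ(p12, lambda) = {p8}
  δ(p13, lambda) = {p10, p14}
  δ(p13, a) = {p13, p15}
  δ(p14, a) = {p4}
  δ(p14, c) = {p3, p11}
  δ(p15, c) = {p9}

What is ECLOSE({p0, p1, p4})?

Start with {p0, p1, p4}.
From p1 via lambda: add p7, p8.
From p8 via lambda: add p13.
From p13 via lambda: add p10, p14.
From p10 via lambda: add p15.
No new states can be added; the closed set is {p0, p1, p4, p7, p8, p10, p13, p14, p15}.

{p0, p1, p4, p7, p8, p10, p13, p14, p15}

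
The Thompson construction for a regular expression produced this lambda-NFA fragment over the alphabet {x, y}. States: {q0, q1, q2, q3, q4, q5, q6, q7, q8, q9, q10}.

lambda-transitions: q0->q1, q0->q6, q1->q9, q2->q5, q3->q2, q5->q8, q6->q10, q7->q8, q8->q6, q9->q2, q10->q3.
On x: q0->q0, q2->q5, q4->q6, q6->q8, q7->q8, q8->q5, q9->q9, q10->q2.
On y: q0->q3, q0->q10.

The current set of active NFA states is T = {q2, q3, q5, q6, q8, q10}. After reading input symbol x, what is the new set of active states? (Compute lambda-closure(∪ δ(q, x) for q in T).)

{q2, q3, q5, q6, q8, q10}

q2 on x → {q5}.
q6 on x → {q8}.
q8 on x → {q5}.
q10 on x → {q2}.
No x-transition from q3, q5.
Union after reading x: {q2, q5, q8}.
Now take the lambda-closure:
From q8 via lambda: add q6.
From q6 via lambda: add q10.
From q10 via lambda: add q3.
No new states can be added; the closed set is {q2, q3, q5, q6, q8, q10}.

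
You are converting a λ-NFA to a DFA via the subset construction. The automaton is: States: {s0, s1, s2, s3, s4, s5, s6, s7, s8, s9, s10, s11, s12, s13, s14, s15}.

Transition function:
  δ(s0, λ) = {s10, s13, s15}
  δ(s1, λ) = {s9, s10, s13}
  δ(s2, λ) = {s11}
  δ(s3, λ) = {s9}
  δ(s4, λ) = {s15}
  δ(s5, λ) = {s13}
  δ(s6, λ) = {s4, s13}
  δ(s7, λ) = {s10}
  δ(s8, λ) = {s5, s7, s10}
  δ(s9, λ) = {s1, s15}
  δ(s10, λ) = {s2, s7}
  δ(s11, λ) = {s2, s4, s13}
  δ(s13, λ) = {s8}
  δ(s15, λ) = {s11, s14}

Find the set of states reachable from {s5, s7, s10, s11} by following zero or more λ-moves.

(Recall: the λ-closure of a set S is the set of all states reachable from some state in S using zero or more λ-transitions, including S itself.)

{s2, s4, s5, s7, s8, s10, s11, s13, s14, s15}

Start with {s5, s7, s10, s11}.
From s5 via λ: add s13.
From s10 via λ: add s2.
From s11 via λ: add s4.
From s4 via λ: add s15.
From s13 via λ: add s8.
From s15 via λ: add s14.
No new states can be added; the closed set is {s2, s4, s5, s7, s8, s10, s11, s13, s14, s15}.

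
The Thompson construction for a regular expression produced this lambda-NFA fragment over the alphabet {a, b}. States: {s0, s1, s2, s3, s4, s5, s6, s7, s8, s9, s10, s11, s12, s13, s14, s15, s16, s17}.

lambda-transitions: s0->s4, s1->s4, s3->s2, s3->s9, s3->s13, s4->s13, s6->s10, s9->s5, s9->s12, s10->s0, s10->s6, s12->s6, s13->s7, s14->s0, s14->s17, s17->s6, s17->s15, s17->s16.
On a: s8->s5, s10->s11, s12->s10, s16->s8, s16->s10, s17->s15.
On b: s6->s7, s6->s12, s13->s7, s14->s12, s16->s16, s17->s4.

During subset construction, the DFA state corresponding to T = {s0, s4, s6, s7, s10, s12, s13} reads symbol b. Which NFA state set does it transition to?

{s0, s4, s6, s7, s10, s12, s13}

s6 on b → {s7, s12}.
s13 on b → {s7}.
No b-transition from s0, s4, s7, s10, s12.
Union after reading b: {s7, s12}.
Now take the lambda-closure:
From s12 via lambda: add s6.
From s6 via lambda: add s10.
From s10 via lambda: add s0.
From s0 via lambda: add s4.
From s4 via lambda: add s13.
No new states can be added; the closed set is {s0, s4, s6, s7, s10, s12, s13}.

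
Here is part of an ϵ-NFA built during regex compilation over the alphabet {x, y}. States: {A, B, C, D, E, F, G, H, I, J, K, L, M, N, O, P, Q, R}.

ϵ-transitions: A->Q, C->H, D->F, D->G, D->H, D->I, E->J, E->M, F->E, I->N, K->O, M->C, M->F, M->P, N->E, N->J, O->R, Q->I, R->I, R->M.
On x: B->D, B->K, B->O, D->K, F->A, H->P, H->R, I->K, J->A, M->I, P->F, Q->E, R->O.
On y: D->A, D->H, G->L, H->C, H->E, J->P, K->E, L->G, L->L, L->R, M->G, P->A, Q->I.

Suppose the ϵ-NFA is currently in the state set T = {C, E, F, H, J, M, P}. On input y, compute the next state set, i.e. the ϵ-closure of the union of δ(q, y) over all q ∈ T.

H on y → {C, E}.
J on y → {P}.
M on y → {G}.
P on y → {A}.
No y-transition from C, E, F.
Union after reading y: {A, C, E, G, P}.
Now take the ϵ-closure:
From A via ϵ: add Q.
From C via ϵ: add H.
From E via ϵ: add J, M.
From M via ϵ: add F.
From Q via ϵ: add I.
From I via ϵ: add N.
No new states can be added; the closed set is {A, C, E, F, G, H, I, J, M, N, P, Q}.

{A, C, E, F, G, H, I, J, M, N, P, Q}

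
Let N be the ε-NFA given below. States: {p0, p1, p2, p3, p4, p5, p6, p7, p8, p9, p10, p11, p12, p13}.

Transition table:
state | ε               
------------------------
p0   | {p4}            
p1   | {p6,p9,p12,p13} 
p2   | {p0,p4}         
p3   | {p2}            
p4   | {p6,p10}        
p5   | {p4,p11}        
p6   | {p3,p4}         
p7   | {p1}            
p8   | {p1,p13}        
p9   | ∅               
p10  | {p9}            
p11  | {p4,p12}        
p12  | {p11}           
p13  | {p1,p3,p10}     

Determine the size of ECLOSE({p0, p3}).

Start with {p0, p3}.
From p0 via ε: add p4.
From p3 via ε: add p2.
From p4 via ε: add p6, p10.
From p10 via ε: add p9.
ε-closure = {p0, p2, p3, p4, p6, p9, p10}, which has 7 states.

7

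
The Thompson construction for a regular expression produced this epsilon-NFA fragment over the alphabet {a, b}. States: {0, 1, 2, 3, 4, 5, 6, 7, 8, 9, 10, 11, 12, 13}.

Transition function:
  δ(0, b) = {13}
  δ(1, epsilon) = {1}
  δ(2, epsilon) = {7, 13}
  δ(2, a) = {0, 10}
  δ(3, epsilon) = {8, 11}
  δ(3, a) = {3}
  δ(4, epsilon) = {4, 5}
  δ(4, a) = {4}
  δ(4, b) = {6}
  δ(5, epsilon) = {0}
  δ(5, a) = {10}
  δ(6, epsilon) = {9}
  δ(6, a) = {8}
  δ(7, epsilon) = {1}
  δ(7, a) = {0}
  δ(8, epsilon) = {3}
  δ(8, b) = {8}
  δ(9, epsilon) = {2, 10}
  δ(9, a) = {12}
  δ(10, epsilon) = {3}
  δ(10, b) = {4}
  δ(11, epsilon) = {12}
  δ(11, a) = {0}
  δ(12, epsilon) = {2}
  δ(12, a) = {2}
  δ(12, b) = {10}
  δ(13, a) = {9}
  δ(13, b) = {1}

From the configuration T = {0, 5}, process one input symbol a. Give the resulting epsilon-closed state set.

{1, 2, 3, 7, 8, 10, 11, 12, 13}

5 on a → {10}.
No a-transition from 0.
Union after reading a: {10}.
Now take the epsilon-closure:
From 10 via epsilon: add 3.
From 3 via epsilon: add 8, 11.
From 11 via epsilon: add 12.
From 12 via epsilon: add 2.
From 2 via epsilon: add 7, 13.
From 7 via epsilon: add 1.
No new states can be added; the closed set is {1, 2, 3, 7, 8, 10, 11, 12, 13}.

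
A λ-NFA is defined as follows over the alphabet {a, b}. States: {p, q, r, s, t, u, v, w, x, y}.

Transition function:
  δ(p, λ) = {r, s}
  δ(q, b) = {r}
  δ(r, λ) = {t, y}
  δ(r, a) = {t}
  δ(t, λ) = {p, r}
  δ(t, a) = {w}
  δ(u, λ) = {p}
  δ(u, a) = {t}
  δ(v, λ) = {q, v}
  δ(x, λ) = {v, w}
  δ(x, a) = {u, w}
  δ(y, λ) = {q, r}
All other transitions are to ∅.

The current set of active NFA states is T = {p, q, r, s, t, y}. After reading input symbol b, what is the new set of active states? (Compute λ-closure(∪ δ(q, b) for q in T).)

{p, q, r, s, t, y}

q on b → {r}.
No b-transition from p, r, s, t, y.
Union after reading b: {r}.
Now take the λ-closure:
From r via λ: add t, y.
From t via λ: add p.
From y via λ: add q.
From p via λ: add s.
No new states can be added; the closed set is {p, q, r, s, t, y}.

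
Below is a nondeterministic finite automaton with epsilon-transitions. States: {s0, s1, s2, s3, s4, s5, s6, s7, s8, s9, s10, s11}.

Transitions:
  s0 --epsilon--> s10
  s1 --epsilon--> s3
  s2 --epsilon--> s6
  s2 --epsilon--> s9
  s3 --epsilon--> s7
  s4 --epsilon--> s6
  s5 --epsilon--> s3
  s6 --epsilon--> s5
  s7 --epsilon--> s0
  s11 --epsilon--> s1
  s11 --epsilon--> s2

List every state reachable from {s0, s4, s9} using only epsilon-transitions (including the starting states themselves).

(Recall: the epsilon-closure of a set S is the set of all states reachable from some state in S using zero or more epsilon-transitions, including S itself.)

Start with {s0, s4, s9}.
From s0 via epsilon: add s10.
From s4 via epsilon: add s6.
From s6 via epsilon: add s5.
From s5 via epsilon: add s3.
From s3 via epsilon: add s7.
No new states can be added; the closed set is {s0, s3, s4, s5, s6, s7, s9, s10}.

{s0, s3, s4, s5, s6, s7, s9, s10}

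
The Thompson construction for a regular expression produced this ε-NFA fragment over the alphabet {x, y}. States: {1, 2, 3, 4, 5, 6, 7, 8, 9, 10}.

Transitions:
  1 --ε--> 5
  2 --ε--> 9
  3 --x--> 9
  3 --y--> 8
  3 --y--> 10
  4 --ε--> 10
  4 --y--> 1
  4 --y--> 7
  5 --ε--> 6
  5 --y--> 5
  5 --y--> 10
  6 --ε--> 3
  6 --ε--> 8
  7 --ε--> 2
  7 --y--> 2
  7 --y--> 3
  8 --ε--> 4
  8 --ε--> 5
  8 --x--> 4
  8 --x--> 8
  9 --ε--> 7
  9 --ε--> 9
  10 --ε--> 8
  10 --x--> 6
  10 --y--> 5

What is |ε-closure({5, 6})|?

Start with {5, 6}.
From 6 via ε: add 3, 8.
From 8 via ε: add 4.
From 4 via ε: add 10.
ε-closure = {3, 4, 5, 6, 8, 10}, which has 6 states.

6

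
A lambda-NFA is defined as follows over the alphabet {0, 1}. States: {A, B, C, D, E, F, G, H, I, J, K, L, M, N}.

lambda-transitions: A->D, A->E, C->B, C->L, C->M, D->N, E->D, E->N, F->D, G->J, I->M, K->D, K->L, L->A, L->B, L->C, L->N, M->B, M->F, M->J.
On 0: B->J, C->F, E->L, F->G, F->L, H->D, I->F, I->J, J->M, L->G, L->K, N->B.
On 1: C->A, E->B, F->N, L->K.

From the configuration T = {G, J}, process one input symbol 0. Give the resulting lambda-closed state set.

J on 0 → {M}.
No 0-transition from G.
Union after reading 0: {M}.
Now take the lambda-closure:
From M via lambda: add B, F, J.
From F via lambda: add D.
From D via lambda: add N.
No new states can be added; the closed set is {B, D, F, J, M, N}.

{B, D, F, J, M, N}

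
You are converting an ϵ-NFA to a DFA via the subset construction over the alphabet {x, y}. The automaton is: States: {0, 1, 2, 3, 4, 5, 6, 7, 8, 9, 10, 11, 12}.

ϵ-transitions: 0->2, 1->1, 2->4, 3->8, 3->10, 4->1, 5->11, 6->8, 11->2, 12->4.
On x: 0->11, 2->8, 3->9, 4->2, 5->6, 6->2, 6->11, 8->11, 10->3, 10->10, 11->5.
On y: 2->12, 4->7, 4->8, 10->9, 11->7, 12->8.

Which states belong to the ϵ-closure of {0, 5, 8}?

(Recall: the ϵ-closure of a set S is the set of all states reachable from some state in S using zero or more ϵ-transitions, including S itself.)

Start with {0, 5, 8}.
From 0 via ϵ: add 2.
From 5 via ϵ: add 11.
From 2 via ϵ: add 4.
From 4 via ϵ: add 1.
No new states can be added; the closed set is {0, 1, 2, 4, 5, 8, 11}.

{0, 1, 2, 4, 5, 8, 11}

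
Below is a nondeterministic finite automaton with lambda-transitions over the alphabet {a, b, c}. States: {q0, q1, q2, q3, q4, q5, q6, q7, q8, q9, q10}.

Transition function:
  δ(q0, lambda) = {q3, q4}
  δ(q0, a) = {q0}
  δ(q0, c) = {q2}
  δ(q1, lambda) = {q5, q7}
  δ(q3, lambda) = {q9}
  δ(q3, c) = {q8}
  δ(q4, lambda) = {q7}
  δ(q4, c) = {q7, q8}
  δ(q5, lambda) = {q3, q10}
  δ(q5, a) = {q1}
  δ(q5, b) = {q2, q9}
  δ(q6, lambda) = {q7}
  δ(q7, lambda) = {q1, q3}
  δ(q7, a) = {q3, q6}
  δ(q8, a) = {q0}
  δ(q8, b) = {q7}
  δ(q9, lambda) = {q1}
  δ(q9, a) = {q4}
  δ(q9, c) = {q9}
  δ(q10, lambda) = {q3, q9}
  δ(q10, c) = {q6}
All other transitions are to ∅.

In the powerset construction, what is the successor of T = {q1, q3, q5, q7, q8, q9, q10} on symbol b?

{q1, q2, q3, q5, q7, q9, q10}

q5 on b → {q2, q9}.
q8 on b → {q7}.
No b-transition from q1, q3, q7, q9, q10.
Union after reading b: {q2, q7, q9}.
Now take the lambda-closure:
From q7 via lambda: add q1, q3.
From q1 via lambda: add q5.
From q5 via lambda: add q10.
No new states can be added; the closed set is {q1, q2, q3, q5, q7, q9, q10}.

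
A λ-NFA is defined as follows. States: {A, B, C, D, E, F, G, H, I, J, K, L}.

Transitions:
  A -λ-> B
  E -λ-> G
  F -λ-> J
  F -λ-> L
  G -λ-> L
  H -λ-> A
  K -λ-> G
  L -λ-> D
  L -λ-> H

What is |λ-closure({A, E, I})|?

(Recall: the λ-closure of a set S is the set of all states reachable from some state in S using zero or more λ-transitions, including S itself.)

8

Start with {A, E, I}.
From A via λ: add B.
From E via λ: add G.
From G via λ: add L.
From L via λ: add D, H.
λ-closure = {A, B, D, E, G, H, I, L}, which has 8 states.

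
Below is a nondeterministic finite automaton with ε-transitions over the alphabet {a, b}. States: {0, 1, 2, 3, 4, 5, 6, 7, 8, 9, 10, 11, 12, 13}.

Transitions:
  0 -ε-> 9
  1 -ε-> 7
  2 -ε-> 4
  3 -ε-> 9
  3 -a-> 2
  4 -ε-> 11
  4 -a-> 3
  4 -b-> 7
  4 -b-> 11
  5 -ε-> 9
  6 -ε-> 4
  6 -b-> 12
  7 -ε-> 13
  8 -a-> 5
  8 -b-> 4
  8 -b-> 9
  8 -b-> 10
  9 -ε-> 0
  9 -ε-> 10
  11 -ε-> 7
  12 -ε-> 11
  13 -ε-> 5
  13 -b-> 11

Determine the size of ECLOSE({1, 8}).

8

Start with {1, 8}.
From 1 via ε: add 7.
From 7 via ε: add 13.
From 13 via ε: add 5.
From 5 via ε: add 9.
From 9 via ε: add 0, 10.
ε-closure = {0, 1, 5, 7, 8, 9, 10, 13}, which has 8 states.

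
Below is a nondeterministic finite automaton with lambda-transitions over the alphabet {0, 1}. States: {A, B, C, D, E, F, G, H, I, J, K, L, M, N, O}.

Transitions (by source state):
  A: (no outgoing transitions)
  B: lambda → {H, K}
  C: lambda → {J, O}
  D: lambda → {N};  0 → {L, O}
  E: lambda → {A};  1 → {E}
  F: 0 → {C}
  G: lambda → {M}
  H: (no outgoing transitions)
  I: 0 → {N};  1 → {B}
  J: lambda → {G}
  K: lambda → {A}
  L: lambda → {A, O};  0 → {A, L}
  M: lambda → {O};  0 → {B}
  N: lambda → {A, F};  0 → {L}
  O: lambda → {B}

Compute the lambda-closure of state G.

Start with {G}.
From G via lambda: add M.
From M via lambda: add O.
From O via lambda: add B.
From B via lambda: add H, K.
From K via lambda: add A.
No new states can be added; the closed set is {A, B, G, H, K, M, O}.

{A, B, G, H, K, M, O}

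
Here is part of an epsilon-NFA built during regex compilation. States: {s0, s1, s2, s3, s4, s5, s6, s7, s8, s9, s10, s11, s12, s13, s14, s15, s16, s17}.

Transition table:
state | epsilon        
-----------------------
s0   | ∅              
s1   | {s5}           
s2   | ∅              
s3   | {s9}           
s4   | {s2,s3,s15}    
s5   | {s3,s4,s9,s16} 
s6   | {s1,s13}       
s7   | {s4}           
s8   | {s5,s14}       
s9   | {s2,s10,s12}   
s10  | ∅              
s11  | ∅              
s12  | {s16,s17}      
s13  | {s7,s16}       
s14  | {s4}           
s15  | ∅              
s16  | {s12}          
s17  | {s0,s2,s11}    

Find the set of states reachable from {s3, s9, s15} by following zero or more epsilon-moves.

Start with {s3, s9, s15}.
From s9 via epsilon: add s2, s10, s12.
From s12 via epsilon: add s16, s17.
From s17 via epsilon: add s0, s11.
No new states can be added; the closed set is {s0, s2, s3, s9, s10, s11, s12, s15, s16, s17}.

{s0, s2, s3, s9, s10, s11, s12, s15, s16, s17}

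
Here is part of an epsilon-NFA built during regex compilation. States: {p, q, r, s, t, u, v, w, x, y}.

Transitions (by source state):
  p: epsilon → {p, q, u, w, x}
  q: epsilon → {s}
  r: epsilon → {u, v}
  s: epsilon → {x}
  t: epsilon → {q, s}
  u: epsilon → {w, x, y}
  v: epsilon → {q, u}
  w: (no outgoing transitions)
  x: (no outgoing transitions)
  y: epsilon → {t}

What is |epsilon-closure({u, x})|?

Start with {u, x}.
From u via epsilon: add w, y.
From y via epsilon: add t.
From t via epsilon: add q, s.
epsilon-closure = {q, s, t, u, w, x, y}, which has 7 states.

7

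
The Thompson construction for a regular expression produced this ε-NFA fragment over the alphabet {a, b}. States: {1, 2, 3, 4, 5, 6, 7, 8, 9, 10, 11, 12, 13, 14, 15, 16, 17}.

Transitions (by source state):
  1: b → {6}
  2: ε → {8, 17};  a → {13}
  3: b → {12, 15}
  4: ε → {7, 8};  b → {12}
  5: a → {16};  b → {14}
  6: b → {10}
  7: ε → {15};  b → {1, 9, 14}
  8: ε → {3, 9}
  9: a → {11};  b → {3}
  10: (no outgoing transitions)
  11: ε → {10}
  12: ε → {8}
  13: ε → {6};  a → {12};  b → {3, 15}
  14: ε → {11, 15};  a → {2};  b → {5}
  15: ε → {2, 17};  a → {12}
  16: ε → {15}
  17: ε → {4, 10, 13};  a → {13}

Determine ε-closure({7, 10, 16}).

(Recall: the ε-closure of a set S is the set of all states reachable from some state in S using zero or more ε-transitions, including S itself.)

Start with {7, 10, 16}.
From 7 via ε: add 15.
From 15 via ε: add 2, 17.
From 2 via ε: add 8.
From 17 via ε: add 4, 13.
From 8 via ε: add 3, 9.
From 13 via ε: add 6.
No new states can be added; the closed set is {2, 3, 4, 6, 7, 8, 9, 10, 13, 15, 16, 17}.

{2, 3, 4, 6, 7, 8, 9, 10, 13, 15, 16, 17}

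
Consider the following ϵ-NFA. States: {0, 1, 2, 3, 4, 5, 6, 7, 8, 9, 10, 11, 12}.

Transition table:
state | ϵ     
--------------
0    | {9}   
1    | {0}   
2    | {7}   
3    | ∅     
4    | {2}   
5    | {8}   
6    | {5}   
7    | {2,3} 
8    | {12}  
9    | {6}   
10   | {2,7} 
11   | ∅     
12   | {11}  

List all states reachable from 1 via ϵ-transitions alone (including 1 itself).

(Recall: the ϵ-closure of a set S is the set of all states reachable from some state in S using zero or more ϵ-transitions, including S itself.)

Start with {1}.
From 1 via ϵ: add 0.
From 0 via ϵ: add 9.
From 9 via ϵ: add 6.
From 6 via ϵ: add 5.
From 5 via ϵ: add 8.
From 8 via ϵ: add 12.
From 12 via ϵ: add 11.
No new states can be added; the closed set is {0, 1, 5, 6, 8, 9, 11, 12}.

{0, 1, 5, 6, 8, 9, 11, 12}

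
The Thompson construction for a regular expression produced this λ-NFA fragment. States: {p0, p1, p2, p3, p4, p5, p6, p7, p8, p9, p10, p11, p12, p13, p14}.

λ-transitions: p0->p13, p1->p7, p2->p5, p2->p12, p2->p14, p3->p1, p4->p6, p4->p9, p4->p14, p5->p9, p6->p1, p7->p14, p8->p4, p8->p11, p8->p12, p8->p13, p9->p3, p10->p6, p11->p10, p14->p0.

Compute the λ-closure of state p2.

Start with {p2}.
From p2 via λ: add p5, p12, p14.
From p5 via λ: add p9.
From p14 via λ: add p0.
From p0 via λ: add p13.
From p9 via λ: add p3.
From p3 via λ: add p1.
From p1 via λ: add p7.
No new states can be added; the closed set is {p0, p1, p2, p3, p5, p7, p9, p12, p13, p14}.

{p0, p1, p2, p3, p5, p7, p9, p12, p13, p14}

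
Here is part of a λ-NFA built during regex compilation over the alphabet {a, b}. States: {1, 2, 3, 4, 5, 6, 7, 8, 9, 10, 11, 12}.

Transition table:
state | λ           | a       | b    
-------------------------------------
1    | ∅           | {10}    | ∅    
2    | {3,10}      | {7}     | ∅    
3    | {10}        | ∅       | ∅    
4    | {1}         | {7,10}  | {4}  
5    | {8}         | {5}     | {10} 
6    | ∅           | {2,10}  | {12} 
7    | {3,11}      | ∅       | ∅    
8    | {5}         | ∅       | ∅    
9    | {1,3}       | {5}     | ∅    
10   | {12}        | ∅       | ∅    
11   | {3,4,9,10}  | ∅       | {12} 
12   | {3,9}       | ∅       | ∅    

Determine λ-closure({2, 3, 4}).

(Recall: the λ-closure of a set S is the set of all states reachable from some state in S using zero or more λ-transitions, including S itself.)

{1, 2, 3, 4, 9, 10, 12}

Start with {2, 3, 4}.
From 2 via λ: add 10.
From 4 via λ: add 1.
From 10 via λ: add 12.
From 12 via λ: add 9.
No new states can be added; the closed set is {1, 2, 3, 4, 9, 10, 12}.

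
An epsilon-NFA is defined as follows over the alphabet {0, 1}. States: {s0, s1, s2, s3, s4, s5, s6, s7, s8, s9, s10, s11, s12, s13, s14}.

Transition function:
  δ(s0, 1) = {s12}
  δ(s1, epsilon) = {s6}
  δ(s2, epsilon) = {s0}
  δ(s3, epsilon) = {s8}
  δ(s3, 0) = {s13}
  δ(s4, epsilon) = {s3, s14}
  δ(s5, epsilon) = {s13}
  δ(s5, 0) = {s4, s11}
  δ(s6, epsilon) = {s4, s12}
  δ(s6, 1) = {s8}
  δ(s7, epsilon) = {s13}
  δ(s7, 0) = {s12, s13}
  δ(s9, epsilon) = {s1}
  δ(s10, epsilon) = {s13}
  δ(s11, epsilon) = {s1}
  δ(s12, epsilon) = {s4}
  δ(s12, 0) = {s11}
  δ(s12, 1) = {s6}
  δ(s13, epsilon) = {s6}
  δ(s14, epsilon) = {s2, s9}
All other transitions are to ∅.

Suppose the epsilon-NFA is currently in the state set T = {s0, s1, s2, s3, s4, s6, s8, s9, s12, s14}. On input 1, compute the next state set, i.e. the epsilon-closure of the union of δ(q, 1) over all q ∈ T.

s0 on 1 → {s12}.
s6 on 1 → {s8}.
s12 on 1 → {s6}.
No 1-transition from s1, s2, s3, s4, s8, s9, s14.
Union after reading 1: {s6, s8, s12}.
Now take the epsilon-closure:
From s6 via epsilon: add s4.
From s4 via epsilon: add s3, s14.
From s14 via epsilon: add s2, s9.
From s2 via epsilon: add s0.
From s9 via epsilon: add s1.
No new states can be added; the closed set is {s0, s1, s2, s3, s4, s6, s8, s9, s12, s14}.

{s0, s1, s2, s3, s4, s6, s8, s9, s12, s14}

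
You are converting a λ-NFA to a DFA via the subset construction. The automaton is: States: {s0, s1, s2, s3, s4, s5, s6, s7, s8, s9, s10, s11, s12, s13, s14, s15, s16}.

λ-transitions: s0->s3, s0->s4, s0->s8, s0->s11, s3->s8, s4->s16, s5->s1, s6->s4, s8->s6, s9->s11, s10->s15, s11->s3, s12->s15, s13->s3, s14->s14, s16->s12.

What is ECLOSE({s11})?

Start with {s11}.
From s11 via λ: add s3.
From s3 via λ: add s8.
From s8 via λ: add s6.
From s6 via λ: add s4.
From s4 via λ: add s16.
From s16 via λ: add s12.
From s12 via λ: add s15.
No new states can be added; the closed set is {s3, s4, s6, s8, s11, s12, s15, s16}.

{s3, s4, s6, s8, s11, s12, s15, s16}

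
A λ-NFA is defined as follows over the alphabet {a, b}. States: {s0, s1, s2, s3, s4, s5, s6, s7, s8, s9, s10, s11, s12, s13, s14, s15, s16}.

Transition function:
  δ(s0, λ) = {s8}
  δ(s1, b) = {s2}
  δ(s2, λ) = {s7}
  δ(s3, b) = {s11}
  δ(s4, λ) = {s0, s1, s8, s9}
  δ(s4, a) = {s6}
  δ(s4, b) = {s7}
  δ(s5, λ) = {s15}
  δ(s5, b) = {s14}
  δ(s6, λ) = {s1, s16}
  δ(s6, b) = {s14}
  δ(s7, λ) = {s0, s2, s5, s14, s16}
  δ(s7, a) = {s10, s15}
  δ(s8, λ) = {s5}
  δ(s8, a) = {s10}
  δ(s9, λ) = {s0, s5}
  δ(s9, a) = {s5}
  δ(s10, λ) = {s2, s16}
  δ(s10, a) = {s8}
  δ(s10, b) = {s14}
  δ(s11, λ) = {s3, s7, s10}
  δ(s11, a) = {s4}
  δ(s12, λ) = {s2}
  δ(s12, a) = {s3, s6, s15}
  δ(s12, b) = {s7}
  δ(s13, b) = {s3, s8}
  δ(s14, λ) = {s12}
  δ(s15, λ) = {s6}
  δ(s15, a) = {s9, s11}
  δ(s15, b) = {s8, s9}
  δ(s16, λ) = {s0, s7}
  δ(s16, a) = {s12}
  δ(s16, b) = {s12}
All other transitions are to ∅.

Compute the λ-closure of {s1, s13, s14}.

Start with {s1, s13, s14}.
From s14 via λ: add s12.
From s12 via λ: add s2.
From s2 via λ: add s7.
From s7 via λ: add s0, s5, s16.
From s0 via λ: add s8.
From s5 via λ: add s15.
From s15 via λ: add s6.
No new states can be added; the closed set is {s0, s1, s2, s5, s6, s7, s8, s12, s13, s14, s15, s16}.

{s0, s1, s2, s5, s6, s7, s8, s12, s13, s14, s15, s16}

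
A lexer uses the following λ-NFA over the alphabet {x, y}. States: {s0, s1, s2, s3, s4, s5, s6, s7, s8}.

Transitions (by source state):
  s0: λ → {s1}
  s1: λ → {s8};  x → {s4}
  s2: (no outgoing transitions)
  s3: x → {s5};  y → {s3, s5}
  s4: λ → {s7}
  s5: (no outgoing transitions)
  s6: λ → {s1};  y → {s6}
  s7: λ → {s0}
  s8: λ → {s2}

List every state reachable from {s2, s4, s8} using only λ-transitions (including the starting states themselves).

{s0, s1, s2, s4, s7, s8}

Start with {s2, s4, s8}.
From s4 via λ: add s7.
From s7 via λ: add s0.
From s0 via λ: add s1.
No new states can be added; the closed set is {s0, s1, s2, s4, s7, s8}.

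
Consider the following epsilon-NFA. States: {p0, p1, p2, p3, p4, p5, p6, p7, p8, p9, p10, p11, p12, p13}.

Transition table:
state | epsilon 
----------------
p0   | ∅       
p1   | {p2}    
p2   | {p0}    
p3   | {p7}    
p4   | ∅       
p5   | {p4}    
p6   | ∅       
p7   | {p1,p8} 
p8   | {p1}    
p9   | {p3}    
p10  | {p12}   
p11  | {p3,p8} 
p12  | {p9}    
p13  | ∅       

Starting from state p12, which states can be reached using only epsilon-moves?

Start with {p12}.
From p12 via epsilon: add p9.
From p9 via epsilon: add p3.
From p3 via epsilon: add p7.
From p7 via epsilon: add p1, p8.
From p1 via epsilon: add p2.
From p2 via epsilon: add p0.
No new states can be added; the closed set is {p0, p1, p2, p3, p7, p8, p9, p12}.

{p0, p1, p2, p3, p7, p8, p9, p12}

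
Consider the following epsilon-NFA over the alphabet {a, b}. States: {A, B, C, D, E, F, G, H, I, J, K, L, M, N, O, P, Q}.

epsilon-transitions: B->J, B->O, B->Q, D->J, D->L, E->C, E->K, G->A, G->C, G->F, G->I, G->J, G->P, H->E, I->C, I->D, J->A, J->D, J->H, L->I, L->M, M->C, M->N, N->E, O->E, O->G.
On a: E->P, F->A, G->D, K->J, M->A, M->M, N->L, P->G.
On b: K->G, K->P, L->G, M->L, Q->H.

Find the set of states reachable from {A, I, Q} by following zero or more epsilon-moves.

Start with {A, I, Q}.
From I via epsilon: add C, D.
From D via epsilon: add J, L.
From J via epsilon: add H.
From L via epsilon: add M.
From H via epsilon: add E.
From M via epsilon: add N.
From E via epsilon: add K.
No new states can be added; the closed set is {A, C, D, E, H, I, J, K, L, M, N, Q}.

{A, C, D, E, H, I, J, K, L, M, N, Q}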